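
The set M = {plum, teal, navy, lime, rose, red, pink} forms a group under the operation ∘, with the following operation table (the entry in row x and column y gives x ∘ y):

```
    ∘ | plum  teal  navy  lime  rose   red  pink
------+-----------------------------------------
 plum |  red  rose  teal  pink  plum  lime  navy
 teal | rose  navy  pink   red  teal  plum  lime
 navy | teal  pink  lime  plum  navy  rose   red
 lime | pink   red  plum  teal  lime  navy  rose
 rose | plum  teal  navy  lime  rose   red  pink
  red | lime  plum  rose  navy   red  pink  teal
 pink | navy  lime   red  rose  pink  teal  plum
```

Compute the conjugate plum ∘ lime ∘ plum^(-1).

The identity is rose. In row plum, the entry rose sits in column teal, so plum^(-1) = teal.
plum ∘ lime = pink
pink ∘ teal = lime

lime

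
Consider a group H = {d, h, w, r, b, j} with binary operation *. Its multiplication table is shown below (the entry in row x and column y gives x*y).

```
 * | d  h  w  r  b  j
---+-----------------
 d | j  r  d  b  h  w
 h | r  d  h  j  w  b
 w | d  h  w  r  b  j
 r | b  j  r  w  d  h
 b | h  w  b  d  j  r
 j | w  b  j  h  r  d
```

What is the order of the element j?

The identity element is w (its row matches the header).
j^1 = j
j^2 = j*j = d
j^3 = d*j = w
The first power of j equal to the identity is j^3, so ord(j) = 3.

3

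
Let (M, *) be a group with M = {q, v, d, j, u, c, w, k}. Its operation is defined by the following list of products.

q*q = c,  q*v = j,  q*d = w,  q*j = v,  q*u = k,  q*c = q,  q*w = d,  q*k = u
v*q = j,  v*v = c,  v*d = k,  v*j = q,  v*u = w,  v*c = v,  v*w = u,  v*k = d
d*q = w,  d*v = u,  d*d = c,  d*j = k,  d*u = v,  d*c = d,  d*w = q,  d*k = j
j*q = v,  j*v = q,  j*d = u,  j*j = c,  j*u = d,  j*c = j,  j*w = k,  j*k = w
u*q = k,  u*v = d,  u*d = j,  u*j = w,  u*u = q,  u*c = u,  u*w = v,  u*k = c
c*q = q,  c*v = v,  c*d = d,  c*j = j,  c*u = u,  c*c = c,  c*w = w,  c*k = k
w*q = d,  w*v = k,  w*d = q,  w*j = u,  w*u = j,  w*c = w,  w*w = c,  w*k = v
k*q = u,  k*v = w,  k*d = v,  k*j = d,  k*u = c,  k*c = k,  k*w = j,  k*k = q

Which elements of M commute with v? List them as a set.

{c, j, q, v}

Compare row v with column v entry by entry.
j*v = q = v*j, so j commutes with v.
w*v = k but v*w = u, so w does not.
Collecting the elements that commute with v: C(v) = {c, j, q, v}.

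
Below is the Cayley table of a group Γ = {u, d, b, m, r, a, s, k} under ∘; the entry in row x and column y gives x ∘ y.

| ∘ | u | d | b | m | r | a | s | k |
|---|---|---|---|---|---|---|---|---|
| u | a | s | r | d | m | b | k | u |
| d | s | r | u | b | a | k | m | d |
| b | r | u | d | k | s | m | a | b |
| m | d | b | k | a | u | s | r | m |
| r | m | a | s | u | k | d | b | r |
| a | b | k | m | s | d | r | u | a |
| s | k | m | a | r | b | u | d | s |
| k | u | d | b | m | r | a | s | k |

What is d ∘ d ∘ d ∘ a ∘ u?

d ∘ d = r
r ∘ d = a
a ∘ a = r
r ∘ u = m
(Structurally, Γ here is isomorphic to the cyclic group Z_8.)

m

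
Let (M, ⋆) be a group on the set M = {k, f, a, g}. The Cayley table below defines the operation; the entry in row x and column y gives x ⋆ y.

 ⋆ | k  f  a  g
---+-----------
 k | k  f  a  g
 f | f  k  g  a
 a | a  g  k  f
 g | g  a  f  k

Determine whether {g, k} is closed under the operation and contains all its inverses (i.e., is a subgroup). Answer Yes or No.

{g, k} contains the identity k.
Checking products: every product of two elements of {g, k} (read from the table) lies in {g, k}, so the set is closed.
In a finite group, a nonempty closed subset is a subgroup. So {g, k} ≤ M.

Yes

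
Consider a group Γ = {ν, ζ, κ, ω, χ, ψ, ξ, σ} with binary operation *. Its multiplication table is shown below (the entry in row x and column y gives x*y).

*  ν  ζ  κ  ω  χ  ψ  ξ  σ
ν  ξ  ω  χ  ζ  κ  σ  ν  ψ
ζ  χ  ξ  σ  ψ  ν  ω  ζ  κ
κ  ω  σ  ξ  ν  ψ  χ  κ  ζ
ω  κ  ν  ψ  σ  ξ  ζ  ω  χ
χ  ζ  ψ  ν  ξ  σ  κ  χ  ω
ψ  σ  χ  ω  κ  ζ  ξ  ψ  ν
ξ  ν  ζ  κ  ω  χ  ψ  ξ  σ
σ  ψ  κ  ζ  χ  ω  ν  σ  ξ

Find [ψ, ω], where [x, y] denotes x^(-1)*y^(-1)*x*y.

σ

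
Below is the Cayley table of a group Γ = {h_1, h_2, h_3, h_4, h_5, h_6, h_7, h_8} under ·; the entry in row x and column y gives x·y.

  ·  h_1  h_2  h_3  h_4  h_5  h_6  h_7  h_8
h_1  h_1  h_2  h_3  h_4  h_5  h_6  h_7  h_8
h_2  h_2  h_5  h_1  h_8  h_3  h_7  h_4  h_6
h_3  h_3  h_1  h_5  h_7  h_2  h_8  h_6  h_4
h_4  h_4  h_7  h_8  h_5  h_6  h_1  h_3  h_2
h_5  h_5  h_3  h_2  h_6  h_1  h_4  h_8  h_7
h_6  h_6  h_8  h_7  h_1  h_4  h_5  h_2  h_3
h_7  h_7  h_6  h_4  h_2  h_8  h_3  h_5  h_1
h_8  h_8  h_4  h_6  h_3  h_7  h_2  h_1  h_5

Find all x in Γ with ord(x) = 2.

Identity is h_1. Compute the order of each non-identity element by repeated multiplication:
  h_2: h_2 → h_5 → h_3 → h_1  (order 4)
  h_3: h_3 → h_5 → h_2 → h_1  (order 4)
  h_4: h_4 → h_5 → h_6 → h_1  (order 4)
  h_5: h_5 → h_1  (order 2)
  h_6: h_6 → h_5 → h_4 → h_1  (order 4)
  h_7: h_7 → h_5 → h_8 → h_1  (order 4)
  h_8: h_8 → h_5 → h_7 → h_1  (order 4)
Elements of order 2: {h_5}.

{h_5}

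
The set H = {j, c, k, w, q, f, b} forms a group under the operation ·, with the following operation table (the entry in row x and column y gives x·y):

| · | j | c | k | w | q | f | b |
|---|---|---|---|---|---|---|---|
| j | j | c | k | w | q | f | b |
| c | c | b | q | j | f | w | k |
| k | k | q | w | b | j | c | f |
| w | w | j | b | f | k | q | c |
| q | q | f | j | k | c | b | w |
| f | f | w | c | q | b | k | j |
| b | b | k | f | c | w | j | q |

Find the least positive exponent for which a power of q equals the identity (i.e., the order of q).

The identity element is j (its row matches the header).
q^1 = q
q^2 = q·q = c
q^3 = c·q = f
q^4 = f·q = b
q^5 = b·q = w
q^6 = w·q = k
q^7 = k·q = j
The first power of q equal to the identity is q^7, so ord(q) = 7.

7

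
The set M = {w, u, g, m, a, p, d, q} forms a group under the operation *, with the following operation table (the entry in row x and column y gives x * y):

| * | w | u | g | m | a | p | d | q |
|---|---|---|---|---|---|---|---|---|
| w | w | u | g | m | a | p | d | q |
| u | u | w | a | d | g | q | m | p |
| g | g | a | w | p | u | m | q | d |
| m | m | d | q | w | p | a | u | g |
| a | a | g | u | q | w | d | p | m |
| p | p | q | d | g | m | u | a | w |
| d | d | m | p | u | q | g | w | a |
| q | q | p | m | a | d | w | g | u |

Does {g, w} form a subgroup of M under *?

Yes

{g, w} contains the identity w.
Checking products: every product of two elements of {g, w} (read from the table) lies in {g, w}, so the set is closed.
In a finite group, a nonempty closed subset is a subgroup. So {g, w} ≤ M.
(Structurally, M here is isomorphic to the dihedral group D_4.)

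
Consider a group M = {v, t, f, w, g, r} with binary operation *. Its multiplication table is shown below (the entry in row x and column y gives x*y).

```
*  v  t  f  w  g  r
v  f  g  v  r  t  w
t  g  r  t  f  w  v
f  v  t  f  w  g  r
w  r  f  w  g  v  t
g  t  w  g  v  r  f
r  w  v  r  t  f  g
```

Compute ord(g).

The identity element is f (its row matches the header).
g^1 = g
g^2 = g*g = r
g^3 = r*g = f
The first power of g equal to the identity is g^3, so ord(g) = 3.
(Structurally, M here is isomorphic to the cyclic group Z_6.)

3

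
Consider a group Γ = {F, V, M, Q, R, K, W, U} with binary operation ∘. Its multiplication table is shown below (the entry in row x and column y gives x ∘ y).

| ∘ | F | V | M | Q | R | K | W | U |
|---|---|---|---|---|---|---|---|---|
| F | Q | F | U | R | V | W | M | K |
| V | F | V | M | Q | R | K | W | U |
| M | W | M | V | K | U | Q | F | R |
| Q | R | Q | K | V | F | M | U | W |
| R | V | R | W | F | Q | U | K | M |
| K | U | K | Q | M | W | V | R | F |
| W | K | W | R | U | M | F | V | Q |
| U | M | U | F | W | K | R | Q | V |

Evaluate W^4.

W^1 = W
W^2 = W ∘ W = V
W^3 = V ∘ W = W
W^4 = W ∘ W = V

V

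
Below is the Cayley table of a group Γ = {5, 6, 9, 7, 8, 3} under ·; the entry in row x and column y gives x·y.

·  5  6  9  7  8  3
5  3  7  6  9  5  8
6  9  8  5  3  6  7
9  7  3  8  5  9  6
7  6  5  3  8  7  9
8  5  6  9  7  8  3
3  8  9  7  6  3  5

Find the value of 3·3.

Read row 3, column 3: 3·3 = 5.

5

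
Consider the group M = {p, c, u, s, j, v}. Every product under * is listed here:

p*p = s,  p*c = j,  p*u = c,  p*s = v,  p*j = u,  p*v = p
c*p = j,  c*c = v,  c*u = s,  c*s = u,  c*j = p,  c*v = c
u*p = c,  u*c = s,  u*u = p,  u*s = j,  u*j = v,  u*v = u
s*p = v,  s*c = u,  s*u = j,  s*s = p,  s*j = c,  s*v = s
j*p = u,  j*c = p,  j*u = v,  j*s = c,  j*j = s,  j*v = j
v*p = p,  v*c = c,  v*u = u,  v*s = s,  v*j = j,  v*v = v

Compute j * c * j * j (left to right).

j * c = p
p * j = u
u * j = v

v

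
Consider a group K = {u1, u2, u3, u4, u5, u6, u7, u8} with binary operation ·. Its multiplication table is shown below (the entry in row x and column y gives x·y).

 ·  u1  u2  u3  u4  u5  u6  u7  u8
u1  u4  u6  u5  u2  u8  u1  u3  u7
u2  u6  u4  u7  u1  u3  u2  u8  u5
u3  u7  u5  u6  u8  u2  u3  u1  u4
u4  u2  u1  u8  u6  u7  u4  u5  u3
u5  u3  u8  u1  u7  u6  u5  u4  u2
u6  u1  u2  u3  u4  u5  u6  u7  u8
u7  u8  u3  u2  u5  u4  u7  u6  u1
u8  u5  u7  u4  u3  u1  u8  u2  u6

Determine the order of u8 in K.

2

The identity element is u6 (its row matches the header).
u8^1 = u8
u8^2 = u8·u8 = u6
The first power of u8 equal to the identity is u8^2, so ord(u8) = 2.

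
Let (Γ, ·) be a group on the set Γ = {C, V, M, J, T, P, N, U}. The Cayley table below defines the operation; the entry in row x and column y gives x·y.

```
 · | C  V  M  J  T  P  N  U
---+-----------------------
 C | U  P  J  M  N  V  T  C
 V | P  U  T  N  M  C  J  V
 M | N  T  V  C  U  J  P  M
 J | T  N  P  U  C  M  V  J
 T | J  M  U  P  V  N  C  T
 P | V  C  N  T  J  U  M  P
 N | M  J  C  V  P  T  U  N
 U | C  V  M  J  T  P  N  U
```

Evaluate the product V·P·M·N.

V

V·P = C
C·M = J
J·N = V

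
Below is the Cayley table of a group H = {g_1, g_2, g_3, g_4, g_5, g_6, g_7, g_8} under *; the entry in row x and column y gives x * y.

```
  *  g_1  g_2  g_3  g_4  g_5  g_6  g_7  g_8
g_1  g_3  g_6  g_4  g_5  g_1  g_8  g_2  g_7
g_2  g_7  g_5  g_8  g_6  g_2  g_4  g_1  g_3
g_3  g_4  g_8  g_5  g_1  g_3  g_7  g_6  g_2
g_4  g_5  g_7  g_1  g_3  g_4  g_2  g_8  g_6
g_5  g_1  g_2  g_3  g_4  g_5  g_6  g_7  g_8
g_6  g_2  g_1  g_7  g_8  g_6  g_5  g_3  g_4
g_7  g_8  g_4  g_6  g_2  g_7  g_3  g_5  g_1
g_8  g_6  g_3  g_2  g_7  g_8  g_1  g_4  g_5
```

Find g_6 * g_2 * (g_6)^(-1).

g_8

The identity is g_5. In row g_6, the entry g_5 sits in column g_6, so g_6^(-1) = g_6.
g_6 * g_2 = g_1
g_1 * g_6 = g_8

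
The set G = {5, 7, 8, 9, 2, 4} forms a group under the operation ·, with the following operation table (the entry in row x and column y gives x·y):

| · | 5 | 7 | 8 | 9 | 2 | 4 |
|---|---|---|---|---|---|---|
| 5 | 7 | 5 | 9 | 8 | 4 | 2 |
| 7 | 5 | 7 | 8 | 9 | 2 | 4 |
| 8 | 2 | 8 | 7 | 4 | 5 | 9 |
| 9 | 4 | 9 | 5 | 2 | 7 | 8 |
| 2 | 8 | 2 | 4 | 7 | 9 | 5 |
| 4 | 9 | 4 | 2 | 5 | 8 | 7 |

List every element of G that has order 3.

{2, 9}

Identity is 7. Compute the order of each non-identity element by repeated multiplication:
  5: 5 → 7  (order 2)
  8: 8 → 7  (order 2)
  9: 9 → 2 → 7  (order 3)
  2: 2 → 9 → 7  (order 3)
  4: 4 → 7  (order 2)
Elements of order 3: {2, 9}.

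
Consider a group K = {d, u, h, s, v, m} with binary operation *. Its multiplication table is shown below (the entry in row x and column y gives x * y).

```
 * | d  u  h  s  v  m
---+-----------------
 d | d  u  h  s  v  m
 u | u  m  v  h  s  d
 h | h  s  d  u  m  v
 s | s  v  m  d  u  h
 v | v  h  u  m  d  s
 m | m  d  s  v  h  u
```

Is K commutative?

m * s = v but s * m = h.
Since m and s do not commute, K is not abelian.

No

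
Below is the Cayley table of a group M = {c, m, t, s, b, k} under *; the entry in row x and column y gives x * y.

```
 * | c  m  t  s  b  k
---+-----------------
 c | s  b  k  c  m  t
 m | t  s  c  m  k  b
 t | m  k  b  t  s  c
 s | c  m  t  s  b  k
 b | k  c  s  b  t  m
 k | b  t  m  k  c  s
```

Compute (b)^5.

b^1 = b
b^2 = b * b = t
b^3 = t * b = s
b^4 = s * b = b
b^5 = b * b = t

t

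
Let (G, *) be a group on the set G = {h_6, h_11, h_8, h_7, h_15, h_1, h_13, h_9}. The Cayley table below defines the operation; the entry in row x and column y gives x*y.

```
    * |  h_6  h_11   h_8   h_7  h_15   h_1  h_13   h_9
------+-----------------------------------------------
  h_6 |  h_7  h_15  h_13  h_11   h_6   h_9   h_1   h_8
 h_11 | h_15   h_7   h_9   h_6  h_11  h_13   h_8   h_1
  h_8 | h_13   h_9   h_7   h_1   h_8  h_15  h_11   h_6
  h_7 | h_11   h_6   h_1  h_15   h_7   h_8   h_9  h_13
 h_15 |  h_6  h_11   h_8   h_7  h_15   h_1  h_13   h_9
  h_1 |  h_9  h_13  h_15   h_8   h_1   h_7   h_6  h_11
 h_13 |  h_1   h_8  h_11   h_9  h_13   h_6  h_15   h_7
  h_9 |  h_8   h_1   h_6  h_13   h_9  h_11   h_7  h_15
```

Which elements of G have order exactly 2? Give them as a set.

{h_13, h_7, h_9}

Identity is h_15. Compute the order of each non-identity element by repeated multiplication:
  h_6: h_6 → h_7 → h_11 → h_15  (order 4)
  h_11: h_11 → h_7 → h_6 → h_15  (order 4)
  h_8: h_8 → h_7 → h_1 → h_15  (order 4)
  h_7: h_7 → h_15  (order 2)
  h_1: h_1 → h_7 → h_8 → h_15  (order 4)
  h_13: h_13 → h_15  (order 2)
  h_9: h_9 → h_15  (order 2)
Elements of order 2: {h_13, h_7, h_9}.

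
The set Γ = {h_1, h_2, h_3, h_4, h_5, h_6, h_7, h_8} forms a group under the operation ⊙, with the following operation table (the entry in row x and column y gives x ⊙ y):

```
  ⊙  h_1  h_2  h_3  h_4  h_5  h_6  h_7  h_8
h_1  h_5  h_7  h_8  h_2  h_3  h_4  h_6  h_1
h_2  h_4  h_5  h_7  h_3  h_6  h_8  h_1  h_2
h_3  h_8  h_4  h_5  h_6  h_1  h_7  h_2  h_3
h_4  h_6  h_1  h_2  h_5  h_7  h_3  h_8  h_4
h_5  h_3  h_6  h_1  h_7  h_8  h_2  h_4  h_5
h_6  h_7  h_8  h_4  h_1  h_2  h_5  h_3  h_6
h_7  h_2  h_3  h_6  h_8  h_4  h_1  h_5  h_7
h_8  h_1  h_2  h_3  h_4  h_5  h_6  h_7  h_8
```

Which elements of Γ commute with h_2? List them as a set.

Compare row h_2 with column h_2 entry by entry.
h_6 ⊙ h_2 = h_8 = h_2 ⊙ h_6, so h_6 commutes with h_2.
h_1 ⊙ h_2 = h_7 but h_2 ⊙ h_1 = h_4, so h_1 does not.
Collecting the elements that commute with h_2: C(h_2) = {h_2, h_5, h_6, h_8}.

{h_2, h_5, h_6, h_8}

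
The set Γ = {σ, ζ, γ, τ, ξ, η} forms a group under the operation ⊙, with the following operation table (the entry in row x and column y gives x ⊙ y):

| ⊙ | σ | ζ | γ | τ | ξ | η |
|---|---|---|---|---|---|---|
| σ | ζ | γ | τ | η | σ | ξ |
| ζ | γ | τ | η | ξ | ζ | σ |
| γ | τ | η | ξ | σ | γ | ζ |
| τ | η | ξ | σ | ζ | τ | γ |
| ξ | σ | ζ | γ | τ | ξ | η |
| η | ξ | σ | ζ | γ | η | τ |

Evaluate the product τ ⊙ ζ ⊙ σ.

σ

τ ⊙ ζ = ξ
ξ ⊙ σ = σ
(Structurally, Γ here is isomorphic to the cyclic group Z_6.)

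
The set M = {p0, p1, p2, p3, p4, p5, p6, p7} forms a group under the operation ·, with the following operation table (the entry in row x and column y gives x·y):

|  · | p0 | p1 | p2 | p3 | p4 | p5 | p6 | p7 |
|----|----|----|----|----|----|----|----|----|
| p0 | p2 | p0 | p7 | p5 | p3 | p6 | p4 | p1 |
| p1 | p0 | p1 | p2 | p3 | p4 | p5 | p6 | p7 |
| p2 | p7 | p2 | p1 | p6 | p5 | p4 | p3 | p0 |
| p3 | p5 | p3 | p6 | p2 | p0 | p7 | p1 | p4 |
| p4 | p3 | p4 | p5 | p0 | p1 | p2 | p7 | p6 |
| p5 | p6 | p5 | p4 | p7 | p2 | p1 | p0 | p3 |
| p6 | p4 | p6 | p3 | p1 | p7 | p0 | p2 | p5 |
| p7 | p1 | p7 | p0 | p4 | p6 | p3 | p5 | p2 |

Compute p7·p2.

p0

Read row p7, column p2: p7·p2 = p0.
(Structurally, M here is isomorphic to Z_2 x Z_4.)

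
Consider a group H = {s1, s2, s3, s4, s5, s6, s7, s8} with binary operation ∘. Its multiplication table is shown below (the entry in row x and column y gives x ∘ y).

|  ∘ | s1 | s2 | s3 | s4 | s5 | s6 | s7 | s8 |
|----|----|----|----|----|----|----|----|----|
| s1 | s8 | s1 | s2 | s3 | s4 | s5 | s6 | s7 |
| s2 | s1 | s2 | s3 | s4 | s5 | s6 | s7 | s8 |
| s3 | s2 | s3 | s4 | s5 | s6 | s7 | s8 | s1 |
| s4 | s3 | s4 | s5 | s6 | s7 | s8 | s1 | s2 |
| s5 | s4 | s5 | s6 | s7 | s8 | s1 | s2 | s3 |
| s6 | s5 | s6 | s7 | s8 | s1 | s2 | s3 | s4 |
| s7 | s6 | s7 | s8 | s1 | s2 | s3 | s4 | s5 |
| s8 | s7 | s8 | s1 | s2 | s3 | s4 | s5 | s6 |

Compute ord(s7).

8

The identity element is s2 (its row matches the header).
s7^1 = s7
s7^2 = s7 ∘ s7 = s4
s7^3 = s4 ∘ s7 = s1
s7^4 = s1 ∘ s7 = s6
s7^5 = s6 ∘ s7 = s3
s7^6 = s3 ∘ s7 = s8
s7^7 = s8 ∘ s7 = s5
s7^8 = s5 ∘ s7 = s2
The first power of s7 equal to the identity is s7^8, so ord(s7) = 8.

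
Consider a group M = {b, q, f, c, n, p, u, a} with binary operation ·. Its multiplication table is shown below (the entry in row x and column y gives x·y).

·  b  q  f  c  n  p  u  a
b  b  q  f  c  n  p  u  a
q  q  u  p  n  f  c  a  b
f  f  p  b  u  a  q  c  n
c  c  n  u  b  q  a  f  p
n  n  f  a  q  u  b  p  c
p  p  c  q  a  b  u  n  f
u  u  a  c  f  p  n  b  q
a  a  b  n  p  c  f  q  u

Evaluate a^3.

a^1 = a
a^2 = a·a = u
a^3 = u·a = q

q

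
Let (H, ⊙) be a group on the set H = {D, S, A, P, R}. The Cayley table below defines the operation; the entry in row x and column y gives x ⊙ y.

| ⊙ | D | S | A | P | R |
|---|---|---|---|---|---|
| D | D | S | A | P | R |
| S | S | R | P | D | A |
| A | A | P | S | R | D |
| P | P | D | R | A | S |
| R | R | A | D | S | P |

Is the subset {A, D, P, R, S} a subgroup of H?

{A, D, P, R, S} contains the identity D.
Checking products: every product of two elements of {A, D, P, R, S} (read from the table) lies in {A, D, P, R, S}, so the set is closed.
In a finite group, a nonempty closed subset is a subgroup. So {A, D, P, R, S} ≤ H.

Yes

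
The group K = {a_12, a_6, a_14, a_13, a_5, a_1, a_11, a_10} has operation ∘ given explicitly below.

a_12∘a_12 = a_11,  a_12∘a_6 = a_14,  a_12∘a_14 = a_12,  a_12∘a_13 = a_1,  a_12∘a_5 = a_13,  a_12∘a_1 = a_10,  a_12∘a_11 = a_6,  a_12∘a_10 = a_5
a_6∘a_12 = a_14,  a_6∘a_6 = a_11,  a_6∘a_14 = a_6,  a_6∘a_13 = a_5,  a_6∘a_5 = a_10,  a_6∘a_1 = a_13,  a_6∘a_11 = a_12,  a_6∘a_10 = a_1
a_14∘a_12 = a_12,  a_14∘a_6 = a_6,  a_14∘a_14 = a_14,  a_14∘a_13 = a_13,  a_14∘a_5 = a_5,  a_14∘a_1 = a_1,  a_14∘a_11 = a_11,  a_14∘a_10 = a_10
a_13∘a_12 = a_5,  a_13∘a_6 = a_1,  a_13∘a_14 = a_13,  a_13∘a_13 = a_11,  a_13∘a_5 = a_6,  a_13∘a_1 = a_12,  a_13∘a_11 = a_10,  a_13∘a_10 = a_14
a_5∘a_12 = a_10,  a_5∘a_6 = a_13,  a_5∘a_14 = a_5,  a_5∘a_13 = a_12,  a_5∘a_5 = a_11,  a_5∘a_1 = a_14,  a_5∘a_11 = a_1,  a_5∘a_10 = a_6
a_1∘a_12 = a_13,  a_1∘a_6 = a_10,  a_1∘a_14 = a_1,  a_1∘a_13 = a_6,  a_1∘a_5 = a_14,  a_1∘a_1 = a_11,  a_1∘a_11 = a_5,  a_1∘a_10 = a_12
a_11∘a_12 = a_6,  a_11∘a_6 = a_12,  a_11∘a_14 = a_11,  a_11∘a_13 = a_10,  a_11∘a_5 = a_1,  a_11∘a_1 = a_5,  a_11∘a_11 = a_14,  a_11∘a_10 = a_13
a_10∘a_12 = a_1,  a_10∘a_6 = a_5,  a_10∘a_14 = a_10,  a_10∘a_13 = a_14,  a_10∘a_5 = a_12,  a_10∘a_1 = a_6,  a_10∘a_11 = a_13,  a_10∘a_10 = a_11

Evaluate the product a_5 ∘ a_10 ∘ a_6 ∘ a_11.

a_14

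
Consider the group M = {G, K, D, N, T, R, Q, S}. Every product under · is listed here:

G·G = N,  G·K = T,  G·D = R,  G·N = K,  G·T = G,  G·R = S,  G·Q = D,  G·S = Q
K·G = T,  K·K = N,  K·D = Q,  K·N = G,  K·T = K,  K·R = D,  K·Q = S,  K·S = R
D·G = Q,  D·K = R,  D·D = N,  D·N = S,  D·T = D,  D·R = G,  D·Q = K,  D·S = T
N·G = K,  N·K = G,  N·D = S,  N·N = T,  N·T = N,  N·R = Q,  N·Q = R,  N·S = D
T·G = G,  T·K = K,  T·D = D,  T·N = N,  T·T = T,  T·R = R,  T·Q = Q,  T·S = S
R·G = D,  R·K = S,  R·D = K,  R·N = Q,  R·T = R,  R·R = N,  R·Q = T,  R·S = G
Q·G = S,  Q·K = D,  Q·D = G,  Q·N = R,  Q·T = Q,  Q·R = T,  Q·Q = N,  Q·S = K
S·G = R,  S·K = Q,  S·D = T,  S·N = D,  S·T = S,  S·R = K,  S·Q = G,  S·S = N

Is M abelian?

No

S·G = R but G·S = Q.
Since S and G do not commute, M is not abelian.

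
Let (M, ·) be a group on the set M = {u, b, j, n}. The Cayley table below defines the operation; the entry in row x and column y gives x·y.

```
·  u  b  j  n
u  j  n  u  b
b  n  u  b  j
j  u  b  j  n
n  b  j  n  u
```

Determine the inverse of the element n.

b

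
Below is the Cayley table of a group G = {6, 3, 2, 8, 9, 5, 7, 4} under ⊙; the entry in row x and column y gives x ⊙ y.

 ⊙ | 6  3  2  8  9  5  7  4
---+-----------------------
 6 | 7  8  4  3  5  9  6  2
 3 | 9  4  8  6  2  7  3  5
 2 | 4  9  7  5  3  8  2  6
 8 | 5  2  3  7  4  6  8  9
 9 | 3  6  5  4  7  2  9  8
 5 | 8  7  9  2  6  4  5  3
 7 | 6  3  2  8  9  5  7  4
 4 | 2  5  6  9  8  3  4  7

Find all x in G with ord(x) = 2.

Identity is 7. Compute the order of each non-identity element by repeated multiplication:
  6: 6 → 7  (order 2)
  3: 3 → 4 → 5 → 7  (order 4)
  2: 2 → 7  (order 2)
  8: 8 → 7  (order 2)
  9: 9 → 7  (order 2)
  5: 5 → 4 → 3 → 7  (order 4)
  4: 4 → 7  (order 2)
Elements of order 2: {2, 4, 6, 8, 9}.

{2, 4, 6, 8, 9}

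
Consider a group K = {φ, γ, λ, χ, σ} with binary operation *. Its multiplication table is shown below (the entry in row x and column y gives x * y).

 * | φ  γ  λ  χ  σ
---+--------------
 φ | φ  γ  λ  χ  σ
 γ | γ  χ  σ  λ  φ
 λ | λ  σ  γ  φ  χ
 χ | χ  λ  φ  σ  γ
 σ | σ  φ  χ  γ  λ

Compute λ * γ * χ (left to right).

γ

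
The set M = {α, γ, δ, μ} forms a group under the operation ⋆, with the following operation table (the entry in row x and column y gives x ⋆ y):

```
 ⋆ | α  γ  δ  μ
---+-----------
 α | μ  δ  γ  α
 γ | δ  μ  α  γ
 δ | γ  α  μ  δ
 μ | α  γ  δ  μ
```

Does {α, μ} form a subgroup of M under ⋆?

{α, μ} contains the identity μ.
Checking products: every product of two elements of {α, μ} (read from the table) lies in {α, μ}, so the set is closed.
In a finite group, a nonempty closed subset is a subgroup. So {α, μ} ≤ M.
(Structurally, M here is isomorphic to the Klein four-group V_4.)

Yes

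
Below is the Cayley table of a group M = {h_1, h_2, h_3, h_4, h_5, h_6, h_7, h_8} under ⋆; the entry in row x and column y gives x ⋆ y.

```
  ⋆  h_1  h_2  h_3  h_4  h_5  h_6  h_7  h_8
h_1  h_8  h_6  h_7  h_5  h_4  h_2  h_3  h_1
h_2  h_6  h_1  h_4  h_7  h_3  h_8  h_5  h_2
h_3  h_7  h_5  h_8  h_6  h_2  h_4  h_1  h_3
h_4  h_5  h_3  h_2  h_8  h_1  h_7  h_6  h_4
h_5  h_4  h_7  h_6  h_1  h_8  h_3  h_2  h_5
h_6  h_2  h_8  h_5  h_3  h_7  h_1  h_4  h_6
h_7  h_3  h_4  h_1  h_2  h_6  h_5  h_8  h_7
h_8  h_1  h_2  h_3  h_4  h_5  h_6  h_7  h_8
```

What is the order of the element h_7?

2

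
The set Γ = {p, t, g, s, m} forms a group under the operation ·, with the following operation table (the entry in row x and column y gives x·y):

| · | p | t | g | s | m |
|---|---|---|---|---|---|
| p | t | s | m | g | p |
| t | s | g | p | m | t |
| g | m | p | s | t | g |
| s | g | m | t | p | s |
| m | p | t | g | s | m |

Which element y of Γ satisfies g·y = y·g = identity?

p

First locate the identity: row m matches the header, so m is the identity.
Scan row g for m: g·p = m. Hence g^(-1) = p.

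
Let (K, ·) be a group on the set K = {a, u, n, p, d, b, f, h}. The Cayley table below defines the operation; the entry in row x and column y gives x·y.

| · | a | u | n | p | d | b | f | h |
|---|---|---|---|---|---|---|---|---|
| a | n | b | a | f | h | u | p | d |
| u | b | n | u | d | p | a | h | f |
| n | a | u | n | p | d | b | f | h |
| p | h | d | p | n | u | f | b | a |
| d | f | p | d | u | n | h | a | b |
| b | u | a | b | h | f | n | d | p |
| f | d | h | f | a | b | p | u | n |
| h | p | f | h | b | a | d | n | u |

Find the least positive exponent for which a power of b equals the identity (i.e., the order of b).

2

The identity element is n (its row matches the header).
b^1 = b
b^2 = b·b = n
The first power of b equal to the identity is b^2, so ord(b) = 2.
(Structurally, K here is isomorphic to the dihedral group D_4.)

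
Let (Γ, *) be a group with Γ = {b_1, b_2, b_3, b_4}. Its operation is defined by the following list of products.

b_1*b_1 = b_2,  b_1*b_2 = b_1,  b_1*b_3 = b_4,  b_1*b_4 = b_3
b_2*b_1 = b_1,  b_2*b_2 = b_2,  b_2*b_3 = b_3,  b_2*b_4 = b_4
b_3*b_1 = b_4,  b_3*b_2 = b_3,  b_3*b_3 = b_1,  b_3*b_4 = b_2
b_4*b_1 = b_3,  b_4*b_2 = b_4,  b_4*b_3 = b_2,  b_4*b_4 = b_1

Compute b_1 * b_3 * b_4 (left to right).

b_1

b_1 * b_3 = b_4
b_4 * b_4 = b_1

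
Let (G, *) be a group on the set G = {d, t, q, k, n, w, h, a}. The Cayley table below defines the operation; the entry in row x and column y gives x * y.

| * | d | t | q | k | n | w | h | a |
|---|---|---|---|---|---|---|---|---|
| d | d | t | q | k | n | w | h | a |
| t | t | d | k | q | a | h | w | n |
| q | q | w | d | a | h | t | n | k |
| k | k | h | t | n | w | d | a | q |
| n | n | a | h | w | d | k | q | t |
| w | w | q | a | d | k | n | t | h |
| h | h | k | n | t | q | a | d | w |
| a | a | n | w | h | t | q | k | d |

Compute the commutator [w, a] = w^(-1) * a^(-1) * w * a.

Identity is d; from the table w^(-1) = k and a^(-1) = a.
k * a = q
q * w = t
t * a = n

n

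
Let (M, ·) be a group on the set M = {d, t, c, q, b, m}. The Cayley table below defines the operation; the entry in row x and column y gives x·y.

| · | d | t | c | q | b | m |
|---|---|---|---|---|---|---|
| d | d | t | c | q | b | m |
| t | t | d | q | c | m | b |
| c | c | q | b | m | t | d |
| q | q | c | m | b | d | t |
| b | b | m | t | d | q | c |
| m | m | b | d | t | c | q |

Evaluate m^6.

m^1 = m
m^2 = m·m = q
m^3 = q·m = t
m^4 = t·m = b
m^5 = b·m = c
m^6 = c·m = d

d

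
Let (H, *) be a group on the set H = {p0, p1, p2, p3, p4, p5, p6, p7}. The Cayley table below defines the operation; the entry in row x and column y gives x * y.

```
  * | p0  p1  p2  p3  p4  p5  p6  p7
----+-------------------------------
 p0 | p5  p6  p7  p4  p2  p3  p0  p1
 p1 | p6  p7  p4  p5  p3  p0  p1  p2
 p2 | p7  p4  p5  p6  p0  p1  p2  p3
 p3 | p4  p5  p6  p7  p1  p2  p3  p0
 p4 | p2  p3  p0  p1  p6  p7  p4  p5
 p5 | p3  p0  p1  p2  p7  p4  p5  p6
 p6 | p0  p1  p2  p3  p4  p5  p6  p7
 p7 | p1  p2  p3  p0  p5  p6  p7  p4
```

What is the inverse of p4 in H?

p4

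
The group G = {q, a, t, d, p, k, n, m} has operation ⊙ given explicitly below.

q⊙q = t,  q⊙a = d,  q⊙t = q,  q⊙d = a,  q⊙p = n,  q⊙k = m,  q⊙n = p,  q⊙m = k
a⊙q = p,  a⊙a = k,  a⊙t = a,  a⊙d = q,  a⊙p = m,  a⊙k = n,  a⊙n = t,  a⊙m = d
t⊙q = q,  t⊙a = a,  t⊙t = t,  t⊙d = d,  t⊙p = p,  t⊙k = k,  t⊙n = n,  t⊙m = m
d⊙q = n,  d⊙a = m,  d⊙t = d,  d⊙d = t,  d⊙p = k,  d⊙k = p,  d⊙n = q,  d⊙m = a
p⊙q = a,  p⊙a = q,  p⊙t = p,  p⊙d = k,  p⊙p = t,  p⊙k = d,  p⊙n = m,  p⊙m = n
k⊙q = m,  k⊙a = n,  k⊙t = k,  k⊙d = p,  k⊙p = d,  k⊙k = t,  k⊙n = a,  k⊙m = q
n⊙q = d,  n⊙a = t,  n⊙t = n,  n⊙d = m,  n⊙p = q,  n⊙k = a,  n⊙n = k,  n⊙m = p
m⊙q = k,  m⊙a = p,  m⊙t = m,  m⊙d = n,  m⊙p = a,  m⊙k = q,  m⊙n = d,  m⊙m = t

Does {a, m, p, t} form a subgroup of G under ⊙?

a ⊙ a = k, which is not in {a, m, p, t}.
The subset is not closed under ⊙, so it is not a subgroup.

No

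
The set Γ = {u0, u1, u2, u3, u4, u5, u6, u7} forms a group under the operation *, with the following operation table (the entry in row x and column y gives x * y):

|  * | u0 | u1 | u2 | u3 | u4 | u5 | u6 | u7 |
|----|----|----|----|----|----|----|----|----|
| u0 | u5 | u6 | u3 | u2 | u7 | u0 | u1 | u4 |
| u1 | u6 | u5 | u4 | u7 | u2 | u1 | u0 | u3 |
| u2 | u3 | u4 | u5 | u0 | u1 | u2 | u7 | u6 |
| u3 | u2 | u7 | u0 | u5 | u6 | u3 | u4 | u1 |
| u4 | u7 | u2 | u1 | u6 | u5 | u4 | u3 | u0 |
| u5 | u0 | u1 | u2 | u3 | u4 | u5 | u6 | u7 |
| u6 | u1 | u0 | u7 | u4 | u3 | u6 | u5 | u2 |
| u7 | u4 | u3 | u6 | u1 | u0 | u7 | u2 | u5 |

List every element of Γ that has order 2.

{u0, u1, u2, u3, u4, u6, u7}

Identity is u5. Compute the order of each non-identity element by repeated multiplication:
  u0: u0 → u5  (order 2)
  u1: u1 → u5  (order 2)
  u2: u2 → u5  (order 2)
  u3: u3 → u5  (order 2)
  u4: u4 → u5  (order 2)
  u6: u6 → u5  (order 2)
  u7: u7 → u5  (order 2)
Elements of order 2: {u0, u1, u2, u3, u4, u6, u7}.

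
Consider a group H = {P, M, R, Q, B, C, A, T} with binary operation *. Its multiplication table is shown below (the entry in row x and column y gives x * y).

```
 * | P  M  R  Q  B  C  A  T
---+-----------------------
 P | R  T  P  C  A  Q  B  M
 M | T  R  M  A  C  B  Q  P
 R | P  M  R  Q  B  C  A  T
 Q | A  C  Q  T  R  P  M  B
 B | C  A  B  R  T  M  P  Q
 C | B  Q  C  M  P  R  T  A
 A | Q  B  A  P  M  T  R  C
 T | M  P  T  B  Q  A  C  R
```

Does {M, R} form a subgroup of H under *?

Yes

{M, R} contains the identity R.
Checking products: every product of two elements of {M, R} (read from the table) lies in {M, R}, so the set is closed.
In a finite group, a nonempty closed subset is a subgroup. So {M, R} ≤ H.
(Structurally, H here is isomorphic to the dihedral group D_4.)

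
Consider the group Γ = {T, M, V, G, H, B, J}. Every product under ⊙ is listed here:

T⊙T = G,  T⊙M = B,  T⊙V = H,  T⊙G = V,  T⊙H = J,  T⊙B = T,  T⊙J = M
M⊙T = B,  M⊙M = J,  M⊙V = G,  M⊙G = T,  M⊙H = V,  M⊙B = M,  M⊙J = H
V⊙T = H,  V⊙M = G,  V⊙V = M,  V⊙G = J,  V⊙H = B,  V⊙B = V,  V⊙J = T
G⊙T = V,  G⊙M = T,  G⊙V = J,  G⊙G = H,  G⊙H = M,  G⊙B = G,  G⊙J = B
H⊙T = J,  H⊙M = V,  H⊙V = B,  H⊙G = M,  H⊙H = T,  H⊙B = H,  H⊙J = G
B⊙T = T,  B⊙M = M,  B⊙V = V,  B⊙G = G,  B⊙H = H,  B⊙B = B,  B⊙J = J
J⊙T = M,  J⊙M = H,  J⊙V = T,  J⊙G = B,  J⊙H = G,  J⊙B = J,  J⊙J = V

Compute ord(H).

7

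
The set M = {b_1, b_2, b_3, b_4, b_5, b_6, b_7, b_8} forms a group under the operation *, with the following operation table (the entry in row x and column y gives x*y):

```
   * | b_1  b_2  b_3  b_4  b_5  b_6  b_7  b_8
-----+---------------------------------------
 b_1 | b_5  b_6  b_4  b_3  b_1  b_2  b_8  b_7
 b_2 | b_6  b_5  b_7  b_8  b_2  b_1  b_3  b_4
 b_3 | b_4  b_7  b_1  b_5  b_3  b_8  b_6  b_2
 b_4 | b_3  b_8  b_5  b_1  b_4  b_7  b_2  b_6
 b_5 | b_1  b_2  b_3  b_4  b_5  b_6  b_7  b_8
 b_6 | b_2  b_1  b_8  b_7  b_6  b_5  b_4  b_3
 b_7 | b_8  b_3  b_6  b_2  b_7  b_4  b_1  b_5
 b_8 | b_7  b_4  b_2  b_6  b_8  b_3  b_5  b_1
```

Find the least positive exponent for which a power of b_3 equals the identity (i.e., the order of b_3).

The identity element is b_5 (its row matches the header).
b_3^1 = b_3
b_3^2 = b_3*b_3 = b_1
b_3^3 = b_1*b_3 = b_4
b_3^4 = b_4*b_3 = b_5
The first power of b_3 equal to the identity is b_3^4, so ord(b_3) = 4.

4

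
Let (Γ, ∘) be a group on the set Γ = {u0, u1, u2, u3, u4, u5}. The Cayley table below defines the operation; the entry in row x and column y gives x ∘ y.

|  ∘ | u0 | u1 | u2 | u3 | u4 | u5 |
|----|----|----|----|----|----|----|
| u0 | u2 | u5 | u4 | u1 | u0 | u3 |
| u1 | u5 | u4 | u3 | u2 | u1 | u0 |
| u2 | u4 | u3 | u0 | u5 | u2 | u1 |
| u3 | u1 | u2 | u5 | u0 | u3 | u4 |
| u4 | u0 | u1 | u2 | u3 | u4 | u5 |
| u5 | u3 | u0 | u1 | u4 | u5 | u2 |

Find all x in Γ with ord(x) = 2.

Identity is u4. Compute the order of each non-identity element by repeated multiplication:
  u0: u0 → u2 → u4  (order 3)
  u1: u1 → u4  (order 2)
  u2: u2 → u0 → u4  (order 3)
  u3: u3 → u0 → u1 → u2 → u5 → u4  (order 6)
  u5: u5 → u2 → u1 → u0 → u3 → u4  (order 6)
Elements of order 2: {u1}.
(Structurally, Γ here is isomorphic to the cyclic group Z_6.)

{u1}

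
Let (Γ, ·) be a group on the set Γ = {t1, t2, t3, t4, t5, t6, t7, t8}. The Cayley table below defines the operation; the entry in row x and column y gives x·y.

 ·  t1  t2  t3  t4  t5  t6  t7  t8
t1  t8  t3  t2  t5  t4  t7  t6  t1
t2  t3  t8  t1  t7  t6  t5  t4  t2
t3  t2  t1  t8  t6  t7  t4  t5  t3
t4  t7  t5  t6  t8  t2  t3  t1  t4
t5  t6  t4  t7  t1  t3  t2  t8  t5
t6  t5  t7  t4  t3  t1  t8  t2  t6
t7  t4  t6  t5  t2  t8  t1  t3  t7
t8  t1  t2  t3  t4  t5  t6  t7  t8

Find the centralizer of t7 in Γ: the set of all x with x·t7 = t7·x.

{t3, t5, t7, t8}

Compare row t7 with column t7 entry by entry.
t3·t7 = t5 = t7·t3, so t3 commutes with t7.
t2·t7 = t4 but t7·t2 = t6, so t2 does not.
Collecting the elements that commute with t7: C(t7) = {t3, t5, t7, t8}.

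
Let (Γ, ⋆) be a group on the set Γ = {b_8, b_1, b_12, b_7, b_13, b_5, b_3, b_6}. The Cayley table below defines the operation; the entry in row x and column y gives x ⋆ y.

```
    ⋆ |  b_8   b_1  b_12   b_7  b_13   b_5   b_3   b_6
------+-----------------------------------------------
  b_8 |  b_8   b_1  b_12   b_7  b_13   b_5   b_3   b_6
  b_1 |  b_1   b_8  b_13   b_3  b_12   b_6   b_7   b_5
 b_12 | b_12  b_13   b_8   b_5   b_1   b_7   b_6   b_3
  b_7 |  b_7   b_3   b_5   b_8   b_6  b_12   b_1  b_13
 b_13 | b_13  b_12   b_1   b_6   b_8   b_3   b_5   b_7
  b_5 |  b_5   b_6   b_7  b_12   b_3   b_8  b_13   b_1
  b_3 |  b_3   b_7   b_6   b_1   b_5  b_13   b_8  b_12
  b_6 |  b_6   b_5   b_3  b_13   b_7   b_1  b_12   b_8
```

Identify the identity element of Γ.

The identity e satisfies e ⋆ x = x for all x, so its row in the table reproduces the column headers.
Row b_8 reads: b_8, b_1, b_12, b_7, b_13, b_5, b_3, b_6 — exactly the header order. So b_8 is the identity.

b_8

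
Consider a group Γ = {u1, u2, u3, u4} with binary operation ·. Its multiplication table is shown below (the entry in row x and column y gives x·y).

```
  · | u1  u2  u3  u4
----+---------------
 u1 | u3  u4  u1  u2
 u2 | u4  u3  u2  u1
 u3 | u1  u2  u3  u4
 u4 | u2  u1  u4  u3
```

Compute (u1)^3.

u1^1 = u1
u1^2 = u1·u1 = u3
u1^3 = u3·u1 = u1

u1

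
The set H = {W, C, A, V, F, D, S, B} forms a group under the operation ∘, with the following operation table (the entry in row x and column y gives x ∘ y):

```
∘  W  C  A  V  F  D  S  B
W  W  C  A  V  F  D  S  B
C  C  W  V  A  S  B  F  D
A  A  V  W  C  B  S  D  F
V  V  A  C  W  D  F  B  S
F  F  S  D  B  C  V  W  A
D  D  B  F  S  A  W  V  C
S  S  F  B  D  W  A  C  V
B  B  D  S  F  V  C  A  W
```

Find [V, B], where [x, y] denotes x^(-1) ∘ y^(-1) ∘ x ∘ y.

Identity is W; from the table V^(-1) = V and B^(-1) = B.
V ∘ B = S
S ∘ V = D
D ∘ B = C

C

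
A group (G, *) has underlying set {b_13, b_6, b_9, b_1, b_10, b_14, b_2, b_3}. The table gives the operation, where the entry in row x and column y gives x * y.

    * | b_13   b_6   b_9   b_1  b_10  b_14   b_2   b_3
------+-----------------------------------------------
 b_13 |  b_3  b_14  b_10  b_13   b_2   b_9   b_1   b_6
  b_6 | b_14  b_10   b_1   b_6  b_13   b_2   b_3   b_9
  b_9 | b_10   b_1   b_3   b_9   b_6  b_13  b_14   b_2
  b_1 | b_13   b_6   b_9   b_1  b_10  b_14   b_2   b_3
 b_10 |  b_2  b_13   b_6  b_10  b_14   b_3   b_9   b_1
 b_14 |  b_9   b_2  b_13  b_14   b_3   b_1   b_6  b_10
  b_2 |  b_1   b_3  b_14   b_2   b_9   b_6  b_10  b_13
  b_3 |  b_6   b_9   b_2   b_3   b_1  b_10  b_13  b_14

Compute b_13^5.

b_9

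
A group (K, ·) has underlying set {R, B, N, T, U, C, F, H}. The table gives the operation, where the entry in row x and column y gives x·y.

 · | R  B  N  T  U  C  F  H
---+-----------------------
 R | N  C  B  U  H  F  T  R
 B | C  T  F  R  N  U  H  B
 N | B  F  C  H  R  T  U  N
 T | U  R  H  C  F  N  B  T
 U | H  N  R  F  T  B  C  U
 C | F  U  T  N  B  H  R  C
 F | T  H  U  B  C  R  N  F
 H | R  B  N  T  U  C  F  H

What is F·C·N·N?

F·C = R
R·N = B
B·N = F
(Structurally, K here is isomorphic to the cyclic group Z_8.)

F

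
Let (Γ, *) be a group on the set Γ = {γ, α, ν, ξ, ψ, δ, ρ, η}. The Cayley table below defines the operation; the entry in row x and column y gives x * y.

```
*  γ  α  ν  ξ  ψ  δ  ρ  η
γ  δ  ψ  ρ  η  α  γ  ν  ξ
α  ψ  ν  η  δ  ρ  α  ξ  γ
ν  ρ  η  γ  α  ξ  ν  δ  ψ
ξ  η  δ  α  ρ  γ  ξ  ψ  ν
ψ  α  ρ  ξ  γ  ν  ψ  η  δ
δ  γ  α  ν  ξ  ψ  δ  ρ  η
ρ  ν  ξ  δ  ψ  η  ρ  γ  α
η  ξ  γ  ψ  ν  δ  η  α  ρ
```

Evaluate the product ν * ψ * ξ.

ν * ψ = ξ
ξ * ξ = ρ

ρ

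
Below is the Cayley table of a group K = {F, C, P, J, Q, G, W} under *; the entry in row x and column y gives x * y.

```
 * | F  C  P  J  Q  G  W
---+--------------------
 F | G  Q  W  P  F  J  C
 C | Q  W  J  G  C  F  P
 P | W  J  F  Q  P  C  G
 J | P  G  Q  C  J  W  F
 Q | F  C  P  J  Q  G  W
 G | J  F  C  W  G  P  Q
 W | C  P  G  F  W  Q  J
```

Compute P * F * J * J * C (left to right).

J

P * F = W
W * J = F
F * J = P
P * C = J
(Structurally, K here is isomorphic to the cyclic group Z_7.)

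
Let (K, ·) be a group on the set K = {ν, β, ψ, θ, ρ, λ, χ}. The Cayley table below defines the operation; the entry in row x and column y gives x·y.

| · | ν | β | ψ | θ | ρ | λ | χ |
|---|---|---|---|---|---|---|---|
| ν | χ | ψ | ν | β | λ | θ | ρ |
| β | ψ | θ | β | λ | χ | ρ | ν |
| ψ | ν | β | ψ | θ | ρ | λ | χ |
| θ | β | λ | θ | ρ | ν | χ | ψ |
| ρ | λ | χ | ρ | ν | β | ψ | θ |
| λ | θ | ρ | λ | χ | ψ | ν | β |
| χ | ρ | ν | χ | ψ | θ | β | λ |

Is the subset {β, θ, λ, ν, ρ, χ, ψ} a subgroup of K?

Yes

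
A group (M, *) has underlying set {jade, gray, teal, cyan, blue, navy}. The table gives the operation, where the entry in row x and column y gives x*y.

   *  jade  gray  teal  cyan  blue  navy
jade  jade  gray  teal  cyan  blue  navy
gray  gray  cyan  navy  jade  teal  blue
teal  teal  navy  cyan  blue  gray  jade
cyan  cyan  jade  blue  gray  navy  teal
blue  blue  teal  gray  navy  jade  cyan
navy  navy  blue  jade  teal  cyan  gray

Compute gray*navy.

blue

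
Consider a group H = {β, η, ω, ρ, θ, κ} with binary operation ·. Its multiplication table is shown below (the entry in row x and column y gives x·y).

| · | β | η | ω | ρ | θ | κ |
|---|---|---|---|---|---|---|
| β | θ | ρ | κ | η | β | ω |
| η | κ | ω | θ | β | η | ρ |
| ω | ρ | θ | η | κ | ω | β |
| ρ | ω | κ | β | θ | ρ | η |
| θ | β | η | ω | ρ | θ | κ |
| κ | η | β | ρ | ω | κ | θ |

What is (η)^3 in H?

η^1 = η
η^2 = η·η = ω
η^3 = ω·η = θ
(Structurally, H here is isomorphic to the symmetric group S_3.)

θ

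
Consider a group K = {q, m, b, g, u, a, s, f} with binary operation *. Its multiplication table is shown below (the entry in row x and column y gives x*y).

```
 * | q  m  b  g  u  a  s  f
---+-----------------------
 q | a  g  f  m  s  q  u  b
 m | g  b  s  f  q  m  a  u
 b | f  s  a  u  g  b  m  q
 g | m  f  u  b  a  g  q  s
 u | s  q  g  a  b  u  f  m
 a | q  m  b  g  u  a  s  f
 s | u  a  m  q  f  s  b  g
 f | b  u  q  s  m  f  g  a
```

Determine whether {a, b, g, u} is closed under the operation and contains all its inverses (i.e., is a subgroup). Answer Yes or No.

Yes

{a, b, g, u} contains the identity a.
Checking products: every product of two elements of {a, b, g, u} (read from the table) lies in {a, b, g, u}, so the set is closed.
In a finite group, a nonempty closed subset is a subgroup. So {a, b, g, u} ≤ K.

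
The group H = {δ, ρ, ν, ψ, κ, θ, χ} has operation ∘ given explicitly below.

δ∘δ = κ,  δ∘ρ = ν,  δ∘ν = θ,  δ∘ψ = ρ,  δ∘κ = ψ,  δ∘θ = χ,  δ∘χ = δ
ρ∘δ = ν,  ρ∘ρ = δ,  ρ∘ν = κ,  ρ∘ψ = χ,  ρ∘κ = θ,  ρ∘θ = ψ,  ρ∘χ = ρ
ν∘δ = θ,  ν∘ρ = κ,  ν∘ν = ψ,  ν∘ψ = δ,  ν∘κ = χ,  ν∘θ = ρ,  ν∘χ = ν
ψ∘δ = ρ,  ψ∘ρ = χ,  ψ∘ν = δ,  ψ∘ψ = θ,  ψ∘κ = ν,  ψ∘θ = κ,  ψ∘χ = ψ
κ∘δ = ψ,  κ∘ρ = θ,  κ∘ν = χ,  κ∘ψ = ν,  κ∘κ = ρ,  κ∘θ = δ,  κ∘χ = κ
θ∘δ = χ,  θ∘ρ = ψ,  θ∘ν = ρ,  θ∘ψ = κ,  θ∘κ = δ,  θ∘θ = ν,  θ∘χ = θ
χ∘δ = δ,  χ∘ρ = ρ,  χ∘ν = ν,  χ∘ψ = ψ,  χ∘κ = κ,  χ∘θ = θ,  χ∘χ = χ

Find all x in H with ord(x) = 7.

Identity is χ. Compute the order of each non-identity element by repeated multiplication:
  δ: δ → κ → ψ → ρ → ν → θ → χ  (order 7)
  ρ: ρ → δ → ν → κ → θ → ψ → χ  (order 7)
  ν: ν → ψ → δ → θ → ρ → κ → χ  (order 7)
  ψ: ψ → θ → κ → ν → δ → ρ → χ  (order 7)
  κ: κ → ρ → θ → δ → ψ → ν → χ  (order 7)
  θ: θ → ν → ρ → ψ → κ → δ → χ  (order 7)
Elements of order 7: {δ, θ, κ, ν, ρ, ψ}.

{δ, θ, κ, ν, ρ, ψ}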